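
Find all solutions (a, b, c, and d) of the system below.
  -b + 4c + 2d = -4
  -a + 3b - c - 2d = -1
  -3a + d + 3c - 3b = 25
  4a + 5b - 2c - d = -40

Row-reduce the augmented matrix:
Swap R1 and R2.
R1 ← R1 / (-1).
R3 ← R3 + 3·R1.
R4 ← R4 − 4·R1.
R2 ← R2 / (-1).
R1 ← R1 + 3·R2.
R3 ← R3 + 12·R2.
R4 ← R4 − 17·R2.
R3 ← R3 / (-42).
R1 ← R1 + 11·R3.
R2 ← R2 + 4·R3.
R4 ← R4 − 62·R3.
R4 ← R4 / (-2/21).
R1 ← R1 − 19/42·R4.
R2 ← R2 + 8/21·R4.
R3 ← R3 − 17/42·R4.
Reading off the reduced rows gives a = -6, b = -4, c = -1, d = -2.

a = -6, b = -4, c = -1, d = -2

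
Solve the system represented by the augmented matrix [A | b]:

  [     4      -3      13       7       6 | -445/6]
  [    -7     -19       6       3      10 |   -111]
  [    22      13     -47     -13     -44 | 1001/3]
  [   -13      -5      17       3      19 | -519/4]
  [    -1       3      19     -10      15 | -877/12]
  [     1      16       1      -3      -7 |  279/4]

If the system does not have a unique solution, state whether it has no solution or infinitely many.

Row-reduce the augmented matrix:
R1 ← R1 / (4).
R2 ← R2 + 7·R1.
R3 ← R3 − 22·R1.
R4 ← R4 + 13·R1.
R5 ← R5 + 1·R1.
R6 ← R6 − 1·R1.
R2 ← R2 / (-97/4).
R1 ← R1 + 3/4·R2.
R3 ← R3 − 59/2·R2.
R4 ← R4 + 59/4·R2.
R5 ← R5 − 9/4·R2.
R6 ← R6 − 67/4·R2.
R3 ← R3 / (-8102/97).
R1 ← R1 − 229/97·R3.
R2 ← R2 + 115/97·R3.
R4 ← R4 − 4051/97·R3.
R5 ← R5 − 2417/97·R3.
R6 ← R6 − 1708/97·R3.
Swap R4 and R5.
R4 ← R4 / (-67507/4051).
R1 ← R1 − 1406/4051·R4.
R2 ← R2 + 653/4051·R4.
R3 ← R3 − 1598/4051·R4.
R6 ← R6 + 4709/4051·R4.
Swap R5 and R6.
R5 ← R5 / (-21903/3971).
R1 ← R1 + 1939/3553·R5.
R2 ← R2 + 9057/67507·R5.
R3 ← R3 − 2745/3971·R5.
R4 ← R4 + 11630/67507·R5.
R6 reduces to 0 = 0, so the extra equation is consistent.
Reading off the reduced rows gives x_1 = 1/2, x_2 = 3, x_3 = -3, x_4 = -5/3, x_5 = -11/4.

x_1 = 1/2, x_2 = 3, x_3 = -3, x_4 = -5/3, x_5 = -11/4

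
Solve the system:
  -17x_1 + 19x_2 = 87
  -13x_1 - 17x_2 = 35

x_1 = -4, x_2 = 1

Row-reduce the augmented matrix:
R1 ← R1 / (-17).
R2 ← R2 + 13·R1.
R2 ← R2 / (-536/17).
R1 ← R1 + 19/17·R2.
Reading off the reduced rows gives x_1 = -4, x_2 = 1.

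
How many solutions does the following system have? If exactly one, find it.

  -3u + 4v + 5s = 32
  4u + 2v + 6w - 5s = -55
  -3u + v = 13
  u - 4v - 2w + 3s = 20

u = -5, v = -2, w = -1, s = 5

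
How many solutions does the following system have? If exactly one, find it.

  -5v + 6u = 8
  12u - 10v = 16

Row-reduce:
R1 ← R1 / (6).
R2 ← R2 − 12·R1.
Rank is 1 with 2 unknowns, leaving v free.

infinitely many solutions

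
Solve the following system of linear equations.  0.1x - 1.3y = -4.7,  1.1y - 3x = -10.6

Row-reduce the augmented matrix:
R1 ← R1 / (1/10).
R2 ← R2 + 3·R1.
R2 ← R2 / (-379/10).
R1 ← R1 + 13·R2.
Reading off the reduced rows gives x = 5, y = 4.

x = 5, y = 4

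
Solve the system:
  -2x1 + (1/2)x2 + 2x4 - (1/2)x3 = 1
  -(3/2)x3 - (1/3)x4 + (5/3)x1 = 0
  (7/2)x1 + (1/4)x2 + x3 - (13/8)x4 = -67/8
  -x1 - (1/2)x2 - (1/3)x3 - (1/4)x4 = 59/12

Row-reduce:
R1 ← R1 / (-2).
R2 ← R2 − 5/3·R1.
R3 ← R3 − 7/2·R1.
R4 ← R4 + 1·R1.
R2 ← R2 / (5/12).
R1 ← R1 + 1/4·R2.
R3 ← R3 − 9/8·R2.
R4 ← R4 + 3/4·R2.
R3 ← R3 / (53/10).
R1 ← R1 + 9/10·R3.
R2 ← R2 + 23/5·R3.
R4 ← R4 + 53/15·R3.
Rank is 3 with 4 unknowns, leaving x4 free.

infinitely many solutions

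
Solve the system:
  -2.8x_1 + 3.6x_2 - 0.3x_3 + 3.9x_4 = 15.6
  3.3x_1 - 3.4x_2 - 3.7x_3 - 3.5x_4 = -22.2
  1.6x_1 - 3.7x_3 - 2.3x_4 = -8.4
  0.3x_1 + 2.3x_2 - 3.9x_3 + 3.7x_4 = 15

Row-reduce the augmented matrix:
R1 ← R1 / (-14/5).
R2 ← R2 − 33/10·R1.
R3 ← R3 − 8/5·R1.
R4 ← R4 − 3/10·R1.
R2 ← R2 / (59/70).
R1 ← R1 + 9/7·R2.
R3 ← R3 − 72/35·R2.
R4 ← R4 − 94/35·R2.
R3 ← R3 / (3553/590).
R1 ← R1 + 717/118·R3.
R2 ← R2 + 1135/236·R3.
R4 ← R4 − 21203/2360·R3.
R4 ← R4 / (83906/17765).
R1 ← R1 + 8856/3553·R4.
R2 ← R2 + 3174/3553·R4.
R3 ← R3 + 1621/3553·R4.
Reading off the reduced rows gives x_1 = 6, x_2 = 6, x_3 = 3, x_4 = 3.

x_1 = 6, x_2 = 6, x_3 = 3, x_4 = 3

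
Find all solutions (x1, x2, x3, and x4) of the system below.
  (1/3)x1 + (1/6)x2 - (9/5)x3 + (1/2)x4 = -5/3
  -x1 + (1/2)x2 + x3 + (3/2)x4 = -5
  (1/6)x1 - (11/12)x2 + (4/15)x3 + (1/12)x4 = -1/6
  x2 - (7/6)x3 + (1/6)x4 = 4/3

no solution

Row-reduce:
R1 ← R1 / (1/3).
R2 ← R2 + 1·R1.
R3 ← R3 − 1/6·R1.
R1 ← R1 − 1/2·R2.
R3 ← R3 + 1·R2.
R4 ← R4 − 1·R2.
R3 ← R3 / (-97/30).
R1 ← R1 + 16/5·R3.
R2 ← R2 + 22/5·R3.
R4 ← R4 − 97/30·R3.
Row 4 reduces to 0 = 2, a contradiction. The system is inconsistent.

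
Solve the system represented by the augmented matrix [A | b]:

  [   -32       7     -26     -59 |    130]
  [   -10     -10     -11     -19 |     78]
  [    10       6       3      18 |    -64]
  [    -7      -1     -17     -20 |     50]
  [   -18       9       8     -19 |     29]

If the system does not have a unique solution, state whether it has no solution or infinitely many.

no solution

Row-reduce:
R1 ← R1 / (-32).
R2 ← R2 + 10·R1.
R3 ← R3 − 10·R1.
R4 ← R4 + 7·R1.
R5 ← R5 + 18·R1.
R2 ← R2 / (-195/16).
R1 ← R1 + 7/32·R2.
R3 ← R3 − 131/16·R2.
R4 ← R4 + 81/32·R2.
R5 ← R5 − 81/16·R2.
R3 ← R3 / (-1376/195).
R1 ← R1 − 337/390·R3.
R2 ← R2 − 46/195·R3.
R4 ← R4 + 1393/130·R3.
R5 ← R5 − 1393/65·R3.
R4 ← R4 / (-15793/2752).
R1 ← R1 − 4827/2752·R4.
R2 ← R2 − 13/688·R4.
R3 ← R3 − 159/1376·R4.
R5 ← R5 − 15793/1376·R4.
Row 5 reduces to 0 = -1, a contradiction. The system is inconsistent.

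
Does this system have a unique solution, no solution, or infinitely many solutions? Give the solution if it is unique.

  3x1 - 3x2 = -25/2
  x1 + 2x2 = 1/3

x1 = -8/3, x2 = 3/2

From equation 2: x1 = 1/3 − 2·x2.
Substitute into equation 1 and solve: x2 = 3/2.
Then x1 = -8/3.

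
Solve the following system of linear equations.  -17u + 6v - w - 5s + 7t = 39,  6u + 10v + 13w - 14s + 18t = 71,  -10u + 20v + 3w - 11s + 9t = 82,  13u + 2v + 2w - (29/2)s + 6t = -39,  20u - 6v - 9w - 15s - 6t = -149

infinitely many solutions

Row-reduce:
R1 ← R1 / (-17).
R2 ← R2 − 6·R1.
R3 ← R3 + 10·R1.
R4 ← R4 − 13·R1.
R5 ← R5 − 20·R1.
R2 ← R2 / (206/17).
R1 ← R1 + 6/17·R2.
R3 ← R3 − 280/17·R2.
R4 ← R4 − 112/17·R2.
R5 ← R5 − 18/17·R2.
R3 ← R3 / (-1401/103).
R1 ← R1 − 44/103·R3.
R2 ← R2 − 215/206·R3.
R4 ← R4 + 581/103·R3.
R5 ← R5 + 1162/103·R3.
R4 ← R4 / (-14287/934).
R1 ← R1 − 119/467·R4.
R2 ← R2 + 257/934·R4.
R3 ← R3 + 459/467·R4.
R5 ← R5 + 14287/467·R4.
Rank is 4 with 5 unknowns, leaving t free.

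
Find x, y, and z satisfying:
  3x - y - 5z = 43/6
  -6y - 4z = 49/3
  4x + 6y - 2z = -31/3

x = 1, y = -5/2, z = -1/3

Row-reduce the augmented matrix:
R1 ← R1 / (3).
R3 ← R3 − 4·R1.
R2 ← R2 / (-6).
R1 ← R1 + 1/3·R2.
R3 ← R3 − 22/3·R2.
R3 ← R3 / (-2/9).
R1 ← R1 + 13/9·R3.
R2 ← R2 − 2/3·R3.
Reading off the reduced rows gives x = 1, y = -5/2, z = -1/3.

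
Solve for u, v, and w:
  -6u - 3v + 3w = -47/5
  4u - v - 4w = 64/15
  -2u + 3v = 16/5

u = 2/5, v = 4/3, w = -1

Row-reduce the augmented matrix:
R1 ← R1 / (-6).
R2 ← R2 − 4·R1.
R3 ← R3 + 2·R1.
R2 ← R2 / (-3).
R1 ← R1 − 1/2·R2.
R3 ← R3 − 4·R2.
R3 ← R3 / (-11/3).
R1 ← R1 + 5/6·R3.
R2 ← R2 − 2/3·R3.
Reading off the reduced rows gives u = 2/5, v = 4/3, w = -1.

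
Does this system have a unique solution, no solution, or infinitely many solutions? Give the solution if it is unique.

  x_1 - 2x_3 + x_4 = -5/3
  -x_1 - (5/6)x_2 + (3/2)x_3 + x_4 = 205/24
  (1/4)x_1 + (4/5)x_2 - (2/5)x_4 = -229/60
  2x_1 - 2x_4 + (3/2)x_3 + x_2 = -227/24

x_1 = -5/3, x_2 = -3, x_3 = 5/4, x_4 = 5/2

Row-reduce the augmented matrix:
R2 ← R2 + 1·R1.
R3 ← R3 − 1/4·R1.
R4 ← R4 − 2·R1.
R2 ← R2 / (-5/6).
R3 ← R3 − 4/5·R2.
R4 ← R4 − 1·R2.
R3 ← R3 / (1/50).
R1 ← R1 + 2·R3.
R2 ← R2 − 3/5·R3.
R4 ← R4 − 49/10·R3.
R4 ← R4 / (-1251/4).
R1 ← R1 − 128·R4.
R2 ← R2 + 81/2·R4.
R3 ← R3 − 127/2·R4.
Reading off the reduced rows gives x_1 = -5/3, x_2 = -3, x_3 = 5/4, x_4 = 5/2.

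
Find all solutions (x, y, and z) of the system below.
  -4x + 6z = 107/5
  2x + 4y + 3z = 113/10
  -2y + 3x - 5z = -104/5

Row-reduce the augmented matrix:
R1 ← R1 / (-4).
R2 ← R2 − 2·R1.
R3 ← R3 − 3·R1.
R2 ← R2 / (4).
R3 ← R3 + 2·R2.
R3 ← R3 / (5/2).
R1 ← R1 + 3/2·R3.
R2 ← R2 − 3/2·R3.
Reading off the reduced rows gives x = -8/5, y = 7/4, z = 5/2.

x = -8/5, y = 7/4, z = 5/2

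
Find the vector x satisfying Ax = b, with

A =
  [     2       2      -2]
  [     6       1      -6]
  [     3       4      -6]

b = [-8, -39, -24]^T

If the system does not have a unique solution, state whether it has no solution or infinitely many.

x_1 = -2, x_2 = 3, x_3 = 5

Row-reduce the augmented matrix:
R1 ← R1 / (2).
R2 ← R2 − 6·R1.
R3 ← R3 − 3·R1.
R2 ← R2 / (-5).
R1 ← R1 − 1·R2.
R3 ← R3 − 1·R2.
R3 ← R3 / (-3).
R1 ← R1 + 1·R3.
Reading off the reduced rows gives x_1 = -2, x_2 = 3, x_3 = 5.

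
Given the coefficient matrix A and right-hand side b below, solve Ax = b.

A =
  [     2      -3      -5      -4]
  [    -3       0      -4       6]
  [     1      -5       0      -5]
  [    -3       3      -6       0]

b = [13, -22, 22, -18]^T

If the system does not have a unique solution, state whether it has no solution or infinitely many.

Row-reduce the augmented matrix:
R1 ← R1 / (2).
R2 ← R2 + 3·R1.
R3 ← R3 − 1·R1.
R4 ← R4 + 3·R1.
R2 ← R2 / (-9/2).
R1 ← R1 + 3/2·R2.
R3 ← R3 + 7/2·R2.
R4 ← R4 + 3/2·R2.
R3 ← R3 / (103/9).
R1 ← R1 − 4/3·R3.
R2 ← R2 − 23/9·R3.
R4 ← R4 + 29/3·R3.
R4 ← R4 / (-879/103).
R1 ← R1 + 170/103·R4.
R2 ← R2 − 69/103·R4.
R3 ← R3 + 27/103·R4.
Reading off the reduced rows gives x_1 = 2, x_2 = -2, x_3 = 1, x_4 = -2.

x_1 = 2, x_2 = -2, x_3 = 1, x_4 = -2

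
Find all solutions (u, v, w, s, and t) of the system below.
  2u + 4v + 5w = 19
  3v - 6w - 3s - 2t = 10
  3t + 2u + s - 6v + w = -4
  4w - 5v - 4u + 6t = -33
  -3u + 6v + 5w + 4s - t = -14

u = 5, v = 1, w = 1, s = -3, t = -2

Row-reduce the augmented matrix:
R1 ← R1 / (2).
R3 ← R3 − 2·R1.
R4 ← R4 + 4·R1.
R5 ← R5 + 3·R1.
R2 ← R2 / (3).
R1 ← R1 − 2·R2.
R3 ← R3 + 10·R2.
R4 ← R4 − 3·R2.
R5 ← R5 − 12·R2.
R3 ← R3 / (-24).
R1 ← R1 − 13/2·R3.
R2 ← R2 + 2·R3.
R4 ← R4 − 20·R3.
R5 ← R5 − 73/2·R3.
R4 ← R4 / (-9/2).
R1 ← R1 + 7/16·R4.
R2 ← R2 + 1/4·R4.
R3 ← R3 − 3/8·R4.
R5 ← R5 − 37/16·R4.
R5 ← R5 / (2569/648).
R1 ← R1 + 91/648·R5.
R2 ← R2 + 103/162·R5.
R3 ← R3 − 61/108·R5.
R4 ← R4 + 89/81·R5.
Reading off the reduced rows gives u = 5, v = 1, w = 1, s = -3, t = -2.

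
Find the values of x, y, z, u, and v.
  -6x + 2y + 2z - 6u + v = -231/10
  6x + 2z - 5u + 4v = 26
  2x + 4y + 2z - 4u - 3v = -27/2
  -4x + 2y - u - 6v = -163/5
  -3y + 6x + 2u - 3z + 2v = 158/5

Row-reduce the augmented matrix:
R1 ← R1 / (-6).
R2 ← R2 − 6·R1.
R3 ← R3 − 2·R1.
R4 ← R4 + 4·R1.
R5 ← R5 − 6·R1.
R2 ← R2 / (2).
R1 ← R1 + 1/3·R2.
R3 ← R3 − 14/3·R2.
R4 ← R4 − 2/3·R2.
R5 ← R5 + 1·R2.
R3 ← R3 / (-20/3).
R1 ← R1 − 1/3·R3.
R2 ← R2 − 2·R3.
R4 ← R4 + 8/3·R3.
R5 ← R5 − 1·R3.
R4 ← R4 / (-6/5).
R1 ← R1 − 3/20·R4.
R2 ← R2 − 2/5·R4.
R3 ← R3 + 59/20·R4.
R5 ← R5 + 131/20·R4.
R5 ← R5 / (421/24).
R1 ← R1 + 3/8·R5.
R2 ← R2 + 8/3·R5.
R3 ← R3 − 205/24·R5.
R4 ← R4 − 13/6·R5.
Reading off the reduced rows gives x = 3, y = -13/5, z = 0, u = 2/5, v = 5/2.

x = 3, y = -13/5, z = 0, u = 2/5, v = 5/2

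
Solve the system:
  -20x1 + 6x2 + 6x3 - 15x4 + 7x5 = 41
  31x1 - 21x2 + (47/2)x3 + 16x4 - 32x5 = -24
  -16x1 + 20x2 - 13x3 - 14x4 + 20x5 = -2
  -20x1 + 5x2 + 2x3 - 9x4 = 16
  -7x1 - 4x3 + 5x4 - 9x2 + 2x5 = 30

Row-reduce:
R1 ← R1 / (-20).
R2 ← R2 − 31·R1.
R3 ← R3 + 16·R1.
R4 ← R4 + 20·R1.
R5 ← R5 + 7·R1.
R2 ← R2 / (-117/10).
R1 ← R1 + 3/10·R2.
R3 ← R3 − 76/5·R2.
R4 ← R4 + 1·R2.
R5 ← R5 + 111/10·R2.
R3 ← R3 / (2903/117).
R1 ← R1 + 89/78·R3.
R2 ← R2 + 328/117·R3.
R4 ← R4 + 796/117·R3.
R5 ← R5 + 2903/78·R3.
R4 ← R4 / (20255/5806).
R1 ← R1 − 2385/5806·R4.
R2 ← R2 + 3893/5806·R4.
R3 ← R3 + 1336/2903·R4.
Row 5 reduces to 0 = 3, a contradiction. The system is inconsistent.

no solution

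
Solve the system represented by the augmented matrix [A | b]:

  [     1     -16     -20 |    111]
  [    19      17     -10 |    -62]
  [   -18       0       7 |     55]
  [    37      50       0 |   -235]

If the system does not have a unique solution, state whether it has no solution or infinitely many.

x_1 = -5, x_2 = -1, x_3 = -5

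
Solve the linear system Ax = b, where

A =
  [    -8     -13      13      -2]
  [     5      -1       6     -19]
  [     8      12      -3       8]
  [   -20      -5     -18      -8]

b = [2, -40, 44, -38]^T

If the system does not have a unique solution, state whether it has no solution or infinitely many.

Row-reduce the augmented matrix:
R1 ← R1 / (-8).
R2 ← R2 − 5·R1.
R3 ← R3 − 8·R1.
R4 ← R4 + 20·R1.
R2 ← R2 / (-73/8).
R1 ← R1 − 13/8·R2.
R3 ← R3 + 1·R2.
R4 ← R4 − 55/2·R2.
R3 ← R3 / (617/73).
R1 ← R1 − 65/73·R3.
R2 ← R2 + 113/73·R3.
R4 ← R4 + 579/73·R3.
R4 ← R4 / (-34746/617).
R1 ← R1 + 2605/617·R4.
R2 ← R2 − 2298/617·R4.
R3 ← R3 − 600/617·R4.
Reading off the reduced rows gives x_1 = -4, x_2 = 6, x_3 = 4, x_4 = 2.

x_1 = -4, x_2 = 6, x_3 = 4, x_4 = 2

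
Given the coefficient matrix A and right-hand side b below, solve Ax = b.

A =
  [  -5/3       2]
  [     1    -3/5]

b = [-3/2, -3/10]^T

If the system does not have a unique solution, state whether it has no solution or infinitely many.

From equation 2: x_1 = -3/10 + 3/5·x_2.
Substitute into equation 1 and solve: x_2 = -2.
Then x_1 = -3/2.

x_1 = -3/2, x_2 = -2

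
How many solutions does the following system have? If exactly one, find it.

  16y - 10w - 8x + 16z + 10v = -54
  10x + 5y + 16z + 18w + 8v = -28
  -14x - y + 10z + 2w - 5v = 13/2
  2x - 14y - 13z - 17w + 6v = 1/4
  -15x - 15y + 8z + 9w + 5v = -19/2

x = 1/2, y = -1, z = -1/4, w = 0, v = -3

Row-reduce the augmented matrix:
R1 ← R1 / (-8).
R2 ← R2 − 10·R1.
R3 ← R3 + 14·R1.
R4 ← R4 − 2·R1.
R5 ← R5 + 15·R1.
R2 ← R2 / (25).
R1 ← R1 + 2·R2.
R3 ← R3 + 29·R2.
R4 ← R4 + 10·R2.
R5 ← R5 + 45·R2.
R3 ← R3 / (594/25).
R1 ← R1 − 22/25·R3.
R2 ← R2 − 36/25·R3.
R4 ← R4 − 27/5·R3.
R5 ← R5 − 214/5·R3.
R4 ← R4 / (-255/11).
R1 ← R1 − 79/108·R4.
R2 ← R2 + 89/66·R4.
R3 ← R3 − 647/594·R4.
R5 ← R5 + 10655/1188·R4.
R5 ← R5 / (159685/11016).
R1 ← R1 − 47389/55080·R5.
R2 ← R2 + 649/3060·R5.
R3 ← R3 − 22717/27540·R5.
R4 ← R4 + 361/510·R5.
Reading off the reduced rows gives x = 1/2, y = -1, z = -1/4, w = 0, v = -3.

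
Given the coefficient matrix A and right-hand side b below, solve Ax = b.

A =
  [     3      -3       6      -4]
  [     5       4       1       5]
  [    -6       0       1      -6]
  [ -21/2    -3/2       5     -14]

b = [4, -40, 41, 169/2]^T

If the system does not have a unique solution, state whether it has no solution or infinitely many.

no solution

Row-reduce:
R1 ← R1 / (3).
R2 ← R2 − 5·R1.
R3 ← R3 + 6·R1.
R4 ← R4 + 21/2·R1.
R2 ← R2 / (9).
R1 ← R1 + 1·R2.
R3 ← R3 + 6·R2.
R4 ← R4 + 12·R2.
R3 ← R3 / (7).
R1 ← R1 − 1·R3.
R2 ← R2 + 1·R3.
R4 ← R4 − 14·R3.
Row 4 reduces to 0 = 1/2, a contradiction. The system is inconsistent.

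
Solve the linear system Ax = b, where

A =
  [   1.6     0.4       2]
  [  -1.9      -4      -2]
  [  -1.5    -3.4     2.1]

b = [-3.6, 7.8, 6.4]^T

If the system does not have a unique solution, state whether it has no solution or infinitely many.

x_1 = -2, x_2 = -1, x_3 = 0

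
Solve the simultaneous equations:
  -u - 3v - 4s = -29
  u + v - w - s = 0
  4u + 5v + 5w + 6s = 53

Row-reduce:
R1 ← R1 / (-1).
R2 ← R2 − 1·R1.
R3 ← R3 − 4·R1.
R2 ← R2 / (-2).
R1 ← R1 − 3·R2.
R3 ← R3 + 7·R2.
R3 ← R3 / (17/2).
R1 ← R1 + 3/2·R3.
R2 ← R2 − 1/2·R3.
Rank is 3 with 4 unknowns, leaving s free.

infinitely many solutions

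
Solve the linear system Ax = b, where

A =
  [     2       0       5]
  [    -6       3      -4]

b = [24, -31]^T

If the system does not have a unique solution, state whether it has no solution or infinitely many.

infinitely many solutions

Row-reduce:
R1 ← R1 / (2).
R2 ← R2 + 6·R1.
R2 ← R2 / (3).
Rank is 2 with 3 unknowns, leaving x_3 free.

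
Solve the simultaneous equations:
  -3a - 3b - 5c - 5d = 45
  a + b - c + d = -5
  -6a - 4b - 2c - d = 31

Row-reduce:
R1 ← R1 / (-3).
R2 ← R2 − 1·R1.
R3 ← R3 + 6·R1.
Swap R2 and R3.
R2 ← R2 / (2).
R1 ← R1 − 1·R2.
R3 ← R3 / (-8/3).
R1 ← R1 + 7/3·R3.
R2 ← R2 − 4·R3.
Rank is 3 with 4 unknowns, leaving d free.

infinitely many solutions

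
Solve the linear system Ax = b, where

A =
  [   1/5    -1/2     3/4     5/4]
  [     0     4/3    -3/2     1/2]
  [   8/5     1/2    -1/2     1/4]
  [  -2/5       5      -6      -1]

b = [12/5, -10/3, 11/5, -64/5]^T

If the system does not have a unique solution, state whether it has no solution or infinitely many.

no solution

Row-reduce:
R1 ← R1 / (1/5).
R3 ← R3 − 8/5·R1.
R4 ← R4 + 2/5·R1.
R2 ← R2 / (4/3).
R1 ← R1 + 5/2·R2.
R3 ← R3 − 9/2·R2.
R4 ← R4 − 4·R2.
R3 ← R3 / (-23/16).
R1 ← R1 − 15/16·R3.
R2 ← R2 + 9/8·R3.
Row 4 reduces to 0 = 2, a contradiction. The system is inconsistent.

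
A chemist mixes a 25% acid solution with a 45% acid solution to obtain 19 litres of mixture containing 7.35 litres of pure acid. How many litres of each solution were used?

Let a = litres of solution A, b = litres of solution B.
  a + b = 19
  (1/4)a + (9/20)b = 147/20
From equation 1: a = 19 − b.
Substitute into equation 2 and solve: b = 13.
Then a = 6.

litres of solution A: 6, litres of solution B: 13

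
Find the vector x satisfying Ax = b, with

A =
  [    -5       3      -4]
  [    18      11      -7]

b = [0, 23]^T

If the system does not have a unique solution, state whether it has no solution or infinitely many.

Row-reduce:
R1 ← R1 / (-5).
R2 ← R2 − 18·R1.
R2 ← R2 / (109/5).
R1 ← R1 + 3/5·R2.
Rank is 2 with 3 unknowns, leaving x_3 free.

infinitely many solutions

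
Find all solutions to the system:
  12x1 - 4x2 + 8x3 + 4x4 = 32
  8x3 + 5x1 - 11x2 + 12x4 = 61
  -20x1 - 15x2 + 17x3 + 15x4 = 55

infinitely many solutions

Row-reduce:
R1 ← R1 / (12).
R2 ← R2 − 5·R1.
R3 ← R3 + 20·R1.
R2 ← R2 / (-28/3).
R1 ← R1 + 1/3·R2.
R3 ← R3 + 65/3·R2.
R3 ← R3 / (39/2).
R1 ← R1 − 1/2·R3.
R2 ← R2 + 1/2·R3.
Rank is 3 with 4 unknowns, leaving x4 free.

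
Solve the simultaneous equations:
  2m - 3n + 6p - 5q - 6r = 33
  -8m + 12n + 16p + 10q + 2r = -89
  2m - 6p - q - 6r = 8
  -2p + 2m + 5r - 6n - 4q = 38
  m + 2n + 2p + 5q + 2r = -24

no solution

Row-reduce:
R1 ← R1 / (2).
R2 ← R2 + 8·R1.
R3 ← R3 − 2·R1.
R4 ← R4 − 2·R1.
R5 ← R5 − 1·R1.
Swap R2 and R3.
R2 ← R2 / (3).
R1 ← R1 + 3/2·R2.
R4 ← R4 + 3·R2.
R5 ← R5 − 7/2·R2.
R3 ← R3 / (40).
R1 ← R1 + 3·R3.
R2 ← R2 + 4·R3.
R4 ← R4 + 20·R3.
R5 ← R5 − 13·R3.
Swap R4 and R5.
R4 ← R4 / (73/12).
R1 ← R1 + 5/4·R4.
R2 ← R2 − 1/3·R4.
R3 ← R3 + 1/4·R4.
Row 5 reduces to 0 = 3/2, a contradiction. The system is inconsistent.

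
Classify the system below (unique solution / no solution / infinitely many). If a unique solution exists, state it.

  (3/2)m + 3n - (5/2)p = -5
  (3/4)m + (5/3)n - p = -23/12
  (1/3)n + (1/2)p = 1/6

Row-reduce:
R1 ← R1 / (3/2).
R2 ← R2 − 3/4·R1.
R2 ← R2 / (1/6).
R1 ← R1 − 2·R2.
R3 ← R3 − 1/3·R2.
Row 3 reduces to 0 = -1, a contradiction. The system is inconsistent.

no solution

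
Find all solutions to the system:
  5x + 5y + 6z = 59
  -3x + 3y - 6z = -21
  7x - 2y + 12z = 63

no solution

Row-reduce:
R1 ← R1 / (5).
R2 ← R2 + 3·R1.
R3 ← R3 − 7·R1.
R2 ← R2 / (6).
R1 ← R1 − 1·R2.
R3 ← R3 + 9·R2.
Row 3 reduces to 0 = 2, a contradiction. The system is inconsistent.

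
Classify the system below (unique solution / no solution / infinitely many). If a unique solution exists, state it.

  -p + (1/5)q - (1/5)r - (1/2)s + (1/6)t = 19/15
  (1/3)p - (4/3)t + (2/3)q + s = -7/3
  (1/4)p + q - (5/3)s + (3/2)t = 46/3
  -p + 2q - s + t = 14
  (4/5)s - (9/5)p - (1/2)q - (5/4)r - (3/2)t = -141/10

p = 2, q = 5, r = 2, s = -5, t = 1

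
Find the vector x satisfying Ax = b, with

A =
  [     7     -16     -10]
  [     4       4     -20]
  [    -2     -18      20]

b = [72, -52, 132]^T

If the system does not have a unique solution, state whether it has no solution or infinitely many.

Row-reduce the augmented matrix:
R1 ← R1 / (7).
R2 ← R2 − 4·R1.
R3 ← R3 + 2·R1.
R2 ← R2 / (92/7).
R1 ← R1 + 16/7·R2.
R3 ← R3 + 158/7·R2.
R3 ← R3 / (-170/23).
R1 ← R1 + 90/23·R3.
R2 ← R2 + 25/23·R3.
Reading off the reduced rows gives x_1 = -2, x_2 = -6, x_3 = 1.

x_1 = -2, x_2 = -6, x_3 = 1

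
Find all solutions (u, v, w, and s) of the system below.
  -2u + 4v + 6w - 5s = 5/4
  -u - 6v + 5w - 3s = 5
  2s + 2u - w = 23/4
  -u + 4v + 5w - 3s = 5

u = 2, v = 0, w = 11/4, s = 9/4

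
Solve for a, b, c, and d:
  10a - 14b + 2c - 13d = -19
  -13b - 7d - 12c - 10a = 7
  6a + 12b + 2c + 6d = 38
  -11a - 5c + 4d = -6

a = 1, b = 6, c = -5, d = -5

Row-reduce the augmented matrix:
R1 ← R1 / (10).
R2 ← R2 + 10·R1.
R3 ← R3 − 6·R1.
R4 ← R4 + 11·R1.
R2 ← R2 / (-27).
R1 ← R1 + 7/5·R2.
R3 ← R3 − 102/5·R2.
R4 ← R4 + 77/5·R2.
R3 ← R3 / (-304/45).
R1 ← R1 − 97/135·R3.
R2 ← R2 − 10/27·R3.
R4 ← R4 − 392/135·R3.
R4 ← R4 / (31/57).
R1 ← R1 + 367/912·R4.
R2 ← R2 − 305/456·R4.
R3 ← R3 − 59/304·R4.
Reading off the reduced rows gives a = 1, b = 6, c = -5, d = -5.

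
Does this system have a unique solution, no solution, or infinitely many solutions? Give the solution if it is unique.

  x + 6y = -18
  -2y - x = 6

From equation 1: x = -18 − 6·y.
Substitute into equation 2 and solve: y = -3.
Then x = 0.

x = 0, y = -3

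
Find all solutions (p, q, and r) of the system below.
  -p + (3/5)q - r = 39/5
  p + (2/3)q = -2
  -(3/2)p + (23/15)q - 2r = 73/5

Row-reduce:
R1 ← R1 / (-1).
R2 ← R2 − 1·R1.
R3 ← R3 + 3/2·R1.
R2 ← R2 / (19/15).
R1 ← R1 + 3/5·R2.
R3 ← R3 − 19/30·R2.
Rank is 2 with 3 unknowns, leaving r free.

infinitely many solutions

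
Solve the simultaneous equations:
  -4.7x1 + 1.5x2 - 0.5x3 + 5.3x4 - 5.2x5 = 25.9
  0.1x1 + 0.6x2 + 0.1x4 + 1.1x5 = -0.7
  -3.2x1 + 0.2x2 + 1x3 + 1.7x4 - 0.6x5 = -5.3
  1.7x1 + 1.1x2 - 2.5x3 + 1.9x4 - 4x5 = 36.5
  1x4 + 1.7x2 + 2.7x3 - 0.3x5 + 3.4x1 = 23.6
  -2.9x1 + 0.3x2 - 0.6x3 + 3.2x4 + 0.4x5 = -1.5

x1 = 4, x2 = 5, x3 = -1, x4 = 3, x5 = -4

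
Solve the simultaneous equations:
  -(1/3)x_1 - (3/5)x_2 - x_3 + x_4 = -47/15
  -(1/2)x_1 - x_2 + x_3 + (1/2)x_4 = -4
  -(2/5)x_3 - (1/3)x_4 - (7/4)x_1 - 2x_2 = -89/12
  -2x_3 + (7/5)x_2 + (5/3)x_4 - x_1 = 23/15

Row-reduce the augmented matrix:
R1 ← R1 / (-1/3).
R2 ← R2 + 1/2·R1.
R3 ← R3 + 7/4·R1.
R4 ← R4 + 1·R1.
R2 ← R2 / (-1/10).
R1 ← R1 − 9/5·R2.
R3 ← R3 − 23/20·R2.
R4 ← R4 − 16/5·R2.
R3 ← R3 / (168/5).
R1 ← R1 − 48·R3.
R2 ← R2 + 25·R3.
R4 ← R4 − 81·R3.
R4 ← R4 / (5275/672).
R1 ← R1 − 143/42·R4.
R2 ← R2 + 5465/2016·R4.
R3 ← R3 + 1025/2016·R4.
Reading off the reduced rows gives x_1 = 1, x_2 = 3, x_3 = 0, x_4 = -1.

x_1 = 1, x_2 = 3, x_3 = 0, x_4 = -1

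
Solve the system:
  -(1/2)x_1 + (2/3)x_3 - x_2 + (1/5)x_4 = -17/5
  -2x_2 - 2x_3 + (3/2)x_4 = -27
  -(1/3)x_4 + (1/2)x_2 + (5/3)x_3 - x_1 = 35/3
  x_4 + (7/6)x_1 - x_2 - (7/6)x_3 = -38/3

x_1 = 2, x_2 = 6, x_3 = 6, x_4 = -2

Row-reduce the augmented matrix:
R1 ← R1 / (-1/2).
R3 ← R3 + 1·R1.
R4 ← R4 − 7/6·R1.
R2 ← R2 / (-2).
R1 ← R1 − 2·R2.
R3 ← R3 − 5/2·R2.
R4 ← R4 + 10/3·R2.
R3 ← R3 / (-13/6).
R1 ← R1 + 10/3·R3.
R2 ← R2 − 1·R3.
R4 ← R4 − 67/18·R3.
R4 ← R4 / (4343/4680).
R1 ← R1 + 128/195·R4.
R2 ← R2 + 29/130·R4.
R3 ← R3 + 137/260·R4.
Reading off the reduced rows gives x_1 = 2, x_2 = 6, x_3 = 6, x_4 = -2.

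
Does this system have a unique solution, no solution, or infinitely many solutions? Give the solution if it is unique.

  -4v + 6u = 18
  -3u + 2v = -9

Row-reduce:
R1 ← R1 / (6).
R2 ← R2 + 3·R1.
Rank is 1 with 2 unknowns, leaving v free.

infinitely many solutions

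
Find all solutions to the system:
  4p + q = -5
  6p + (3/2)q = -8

no solution

Row-reduce:
R1 ← R1 / (4).
R2 ← R2 − 6·R1.
Row 2 reduces to 0 = -1/2, a contradiction. The system is inconsistent.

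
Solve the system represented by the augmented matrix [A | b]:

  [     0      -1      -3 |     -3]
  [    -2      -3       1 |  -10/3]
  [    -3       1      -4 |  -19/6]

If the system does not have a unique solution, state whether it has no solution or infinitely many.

Row-reduce the augmented matrix:
Swap R1 and R2.
R1 ← R1 / (-2).
R3 ← R3 + 3·R1.
R2 ← R2 / (-1).
R1 ← R1 − 3/2·R2.
R3 ← R3 − 11/2·R2.
R3 ← R3 / (-22).
R1 ← R1 + 5·R3.
R2 ← R2 − 3·R3.
Reading off the reduced rows gives x_1 = 1/2, x_2 = 1, x_3 = 2/3.

x_1 = 1/2, x_2 = 1, x_3 = 2/3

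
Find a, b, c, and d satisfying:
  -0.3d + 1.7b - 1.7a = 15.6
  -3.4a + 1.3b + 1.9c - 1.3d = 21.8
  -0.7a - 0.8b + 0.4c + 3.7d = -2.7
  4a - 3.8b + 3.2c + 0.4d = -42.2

a = -6, b = 3, c = -2, d = -1

Row-reduce the augmented matrix:
R1 ← R1 / (-17/10).
R2 ← R2 + 17/5·R1.
R3 ← R3 + 7/10·R1.
R4 ← R4 − 4·R1.
R2 ← R2 / (-21/10).
R1 ← R1 + 1·R2.
R3 ← R3 + 3/2·R2.
R4 ← R4 − 1/5·R2.
R3 ← R3 / (-67/70).
R1 ← R1 + 19/21·R3.
R2 ← R2 + 19/21·R3.
R4 ← R4 − 71/21·R3.
R4 ← R4 / (50912/3417).
R1 ← R1 + 719/201·R4.
R2 ← R2 + 12826/3417·R4.
R3 ← R3 + 5145/1139·R4.
Reading off the reduced rows gives a = -6, b = 3, c = -2, d = -1.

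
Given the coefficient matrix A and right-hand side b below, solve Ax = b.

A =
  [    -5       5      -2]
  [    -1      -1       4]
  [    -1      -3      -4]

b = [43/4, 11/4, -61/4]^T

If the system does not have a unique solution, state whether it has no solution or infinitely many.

Row-reduce the augmented matrix:
R1 ← R1 / (-5).
R2 ← R2 + 1·R1.
R3 ← R3 + 1·R1.
R2 ← R2 / (-2).
R1 ← R1 + 1·R2.
R3 ← R3 + 4·R2.
R3 ← R3 / (-62/5).
R1 ← R1 + 9/5·R3.
R2 ← R2 + 11/5·R3.
Reading off the reduced rows gives x_1 = 1/4, x_2 = 3, x_3 = 3/2.

x_1 = 1/4, x_2 = 3, x_3 = 3/2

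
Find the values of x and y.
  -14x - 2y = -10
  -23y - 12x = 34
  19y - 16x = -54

x = 1, y = -2

Row-reduce the augmented matrix:
R1 ← R1 / (-14).
R2 ← R2 + 12·R1.
R3 ← R3 + 16·R1.
R2 ← R2 / (-149/7).
R1 ← R1 − 1/7·R2.
R3 ← R3 − 149/7·R2.
R3 reduces to 0 = 0, so the extra equation is consistent.
Reading off the reduced rows gives x = 1, y = -2.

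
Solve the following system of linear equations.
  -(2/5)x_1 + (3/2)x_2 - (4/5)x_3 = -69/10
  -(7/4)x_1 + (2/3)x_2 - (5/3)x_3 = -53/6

Row-reduce:
R1 ← R1 / (-2/5).
R2 ← R2 + 7/4·R1.
R2 ← R2 / (-283/48).
R1 ← R1 + 15/4·R2.
Rank is 2 with 3 unknowns, leaving x_3 free.

infinitely many solutions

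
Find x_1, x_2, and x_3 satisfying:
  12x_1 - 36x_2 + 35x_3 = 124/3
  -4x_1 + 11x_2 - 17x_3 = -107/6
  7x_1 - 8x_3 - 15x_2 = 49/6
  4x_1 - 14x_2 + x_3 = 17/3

Row-reduce the augmented matrix:
R1 ← R1 / (12).
R2 ← R2 + 4·R1.
R3 ← R3 − 7·R1.
R4 ← R4 − 4·R1.
R2 ← R2 / (-1).
R1 ← R1 + 3·R2.
R3 ← R3 − 6·R2.
R4 ← R4 + 2·R2.
R3 ← R3 / (-725/12).
R1 ← R1 − 227/12·R3.
R2 ← R2 − 16/3·R3.
R4 reduces to 0 = 0, so the extra equation is consistent.
Reading off the reduced rows gives x_1 = 3, x_2 = 1/2, x_3 = 2/3.

x_1 = 3, x_2 = 1/2, x_3 = 2/3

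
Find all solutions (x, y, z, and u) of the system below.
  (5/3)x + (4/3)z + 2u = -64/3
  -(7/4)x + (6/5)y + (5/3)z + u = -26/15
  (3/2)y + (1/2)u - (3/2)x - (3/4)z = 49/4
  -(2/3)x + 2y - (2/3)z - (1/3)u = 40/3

Row-reduce the augmented matrix:
R1 ← R1 / (5/3).
R2 ← R2 + 7/4·R1.
R3 ← R3 + 3/2·R1.
R4 ← R4 + 2/3·R1.
R2 ← R2 / (6/5).
R3 ← R3 − 3/2·R2.
R4 ← R4 − 2·R2.
R3 ← R3 / (-203/60).
R1 ← R1 − 4/5·R3.
R2 ← R2 − 23/9·R3.
R4 ← R4 + 236/45·R3.
R4 ← R4 / (-131/58).
R1 ← R1 − 24/29·R4.
R2 ← R2 − 485/348·R4.
R3 ← R3 − 27/58·R4.
Reading off the reduced rows gives x = -4, y = 3, z = -5, u = -4.

x = -4, y = 3, z = -5, u = -4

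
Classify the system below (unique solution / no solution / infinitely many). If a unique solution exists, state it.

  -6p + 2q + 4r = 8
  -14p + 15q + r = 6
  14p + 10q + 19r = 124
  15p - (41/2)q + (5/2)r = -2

Row-reduce:
R1 ← R1 / (-6).
R2 ← R2 + 14·R1.
R3 ← R3 − 14·R1.
R4 ← R4 − 15·R1.
R2 ← R2 / (31/3).
R1 ← R1 + 1/3·R2.
R3 ← R3 − 44/3·R2.
R4 ← R4 + 31/2·R2.
R3 ← R3 / (1245/31).
R1 ← R1 + 29/31·R3.
R2 ← R2 + 25/31·R3.
Row 4 reduces to 0 = -1, a contradiction. The system is inconsistent.

no solution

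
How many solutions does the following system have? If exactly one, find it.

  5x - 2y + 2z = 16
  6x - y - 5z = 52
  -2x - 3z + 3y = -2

x = 4, y = -3, z = -5

Row-reduce the augmented matrix:
R1 ← R1 / (5).
R2 ← R2 − 6·R1.
R3 ← R3 + 2·R1.
R2 ← R2 / (7/5).
R1 ← R1 + 2/5·R2.
R3 ← R3 − 11/5·R2.
R3 ← R3 / (66/7).
R1 ← R1 + 12/7·R3.
R2 ← R2 + 37/7·R3.
Reading off the reduced rows gives x = 4, y = -3, z = -5.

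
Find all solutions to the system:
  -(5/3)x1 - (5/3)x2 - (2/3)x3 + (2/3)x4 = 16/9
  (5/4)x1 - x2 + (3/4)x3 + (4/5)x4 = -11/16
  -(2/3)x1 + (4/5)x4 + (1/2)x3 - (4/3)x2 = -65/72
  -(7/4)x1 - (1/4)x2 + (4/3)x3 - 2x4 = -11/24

Row-reduce the augmented matrix:
R1 ← R1 / (-5/3).
R2 ← R2 − 5/4·R1.
R3 ← R3 + 2/3·R1.
R4 ← R4 + 7/4·R1.
R2 ← R2 / (-9/4).
R1 ← R1 − 1·R2.
R3 ← R3 + 2/3·R2.
R4 ← R4 − 3/2·R2.
R3 ← R3 / (187/270).
R1 ← R1 − 23/45·R3.
R2 ← R2 + 1/9·R3.
R4 ← R4 − 11/5·R3.
R4 ← R4 / (-235/102).
R1 ← R1 − 64/935·R4.
R2 ← R2 + 518/935·R4.
R3 ← R3 − 40/187·R4.
Reading off the reduced rows gives x1 = 2/3, x2 = -3/2, x3 = -9/4, x4 = -5/3.

x1 = 2/3, x2 = -3/2, x3 = -9/4, x4 = -5/3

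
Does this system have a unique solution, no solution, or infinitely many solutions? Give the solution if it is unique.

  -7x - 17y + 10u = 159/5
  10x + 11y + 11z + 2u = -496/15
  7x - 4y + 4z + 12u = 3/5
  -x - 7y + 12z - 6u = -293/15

x = -5/3, y = -2/5, z = -4/3, u = 4/3

Row-reduce the augmented matrix:
R1 ← R1 / (-7).
R2 ← R2 − 10·R1.
R3 ← R3 − 7·R1.
R4 ← R4 + 1·R1.
R2 ← R2 / (-93/7).
R1 ← R1 − 17/7·R2.
R3 ← R3 + 21·R2.
R4 ← R4 + 32/7·R2.
R3 ← R3 / (-415/31).
R1 ← R1 − 187/93·R3.
R2 ← R2 + 77/93·R3.
R4 ← R4 − 764/93·R3.
R4 ← R4 / (-19084/1245).
R1 ← R1 − 1228/1245·R4.
R2 ← R2 + 1238/1245·R4.
R3 ← R3 − 116/415·R4.
Reading off the reduced rows gives x = -5/3, y = -2/5, z = -4/3, u = 4/3.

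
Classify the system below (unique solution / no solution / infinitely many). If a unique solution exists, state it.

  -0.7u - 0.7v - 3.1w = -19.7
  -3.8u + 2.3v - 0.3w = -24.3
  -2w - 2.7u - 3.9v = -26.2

u = 6, v = 0, w = 5

Row-reduce the augmented matrix:
R1 ← R1 / (-7/10).
R2 ← R2 + 19/5·R1.
R3 ← R3 + 27/10·R1.
R2 ← R2 / (61/10).
R1 ← R1 − 1·R2.
R3 ← R3 + 6/5·R2.
R3 ← R3 / (56401/4270).
R1 ← R1 − 734/427·R3.
R2 ← R2 − 1157/427·R3.
Reading off the reduced rows gives u = 6, v = 0, w = 5.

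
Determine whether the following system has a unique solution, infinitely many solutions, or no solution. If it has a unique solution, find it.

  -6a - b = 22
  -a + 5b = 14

a = -4, b = 2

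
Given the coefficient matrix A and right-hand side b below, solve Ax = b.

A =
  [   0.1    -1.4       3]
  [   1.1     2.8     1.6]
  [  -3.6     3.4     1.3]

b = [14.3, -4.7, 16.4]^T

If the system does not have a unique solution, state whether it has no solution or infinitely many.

x_1 = -5, x_2 = -2, x_3 = 4

Row-reduce the augmented matrix:
R1 ← R1 / (1/10).
R2 ← R2 − 11/10·R1.
R3 ← R3 + 18/5·R1.
R2 ← R2 / (91/5).
R1 ← R1 + 14·R2.
R3 ← R3 + 47·R2.
R3 ← R3 / (25673/910).
R1 ← R1 − 76/13·R3.
R2 ← R2 + 157/91·R3.
Reading off the reduced rows gives x_1 = -5, x_2 = -2, x_3 = 4.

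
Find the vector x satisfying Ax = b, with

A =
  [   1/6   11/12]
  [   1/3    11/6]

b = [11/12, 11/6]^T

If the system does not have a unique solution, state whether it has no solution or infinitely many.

infinitely many solutions

Row-reduce:
R1 ← R1 / (1/6).
R2 ← R2 − 1/3·R1.
Rank is 1 with 2 unknowns, leaving x_2 free.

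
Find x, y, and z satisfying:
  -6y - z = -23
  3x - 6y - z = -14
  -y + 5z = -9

x = 3, y = 4, z = -1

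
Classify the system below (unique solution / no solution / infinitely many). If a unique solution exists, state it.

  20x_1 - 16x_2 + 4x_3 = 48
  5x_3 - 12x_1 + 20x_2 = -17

Row-reduce:
R1 ← R1 / (20).
R2 ← R2 + 12·R1.
R2 ← R2 / (52/5).
R1 ← R1 + 4/5·R2.
Rank is 2 with 3 unknowns, leaving x_3 free.

infinitely many solutions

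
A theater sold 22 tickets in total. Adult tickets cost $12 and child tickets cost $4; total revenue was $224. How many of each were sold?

Let a = adult tickets, c = child tickets.
  a + c = 22
  12a + 4c = 224
From equation 1: a = 22 − c.
Substitute into equation 2 and solve: c = 5.
Then a = 17.

adult tickets: 17, child tickets: 5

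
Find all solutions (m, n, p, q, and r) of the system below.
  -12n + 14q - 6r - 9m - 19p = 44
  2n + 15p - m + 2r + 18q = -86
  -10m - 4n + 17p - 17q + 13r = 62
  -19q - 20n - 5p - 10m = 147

infinitely many solutions

Row-reduce:
R1 ← R1 / (-9).
R2 ← R2 + 1·R1.
R3 ← R3 + 10·R1.
R4 ← R4 + 10·R1.
R2 ← R2 / (10/3).
R1 ← R1 − 4/3·R2.
R3 ← R3 − 28/3·R2.
R4 ← R4 + 20/3·R2.
R3 ← R3 / (-49/5).
R1 ← R1 + 71/15·R3.
R2 ← R2 − 77/15·R3.
R4 ← R4 − 151/3·R3.
R4 ← R4 / (-59588/147).
R1 ← R1 − 4385/147·R4.
R2 ← R2 + 761/21·R4.
R3 ← R3 − 393/49·R4.
Rank is 4 with 5 unknowns, leaving r free.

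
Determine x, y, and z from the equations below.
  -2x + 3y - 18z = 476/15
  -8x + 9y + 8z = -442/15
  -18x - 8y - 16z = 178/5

x = 1/3, y = -6/5, z = -2

Row-reduce the augmented matrix:
R1 ← R1 / (-2).
R2 ← R2 + 8·R1.
R3 ← R3 + 18·R1.
R2 ← R2 / (-3).
R1 ← R1 + 3/2·R2.
R3 ← R3 + 35·R2.
R3 ← R3 / (-2362/3).
R1 ← R1 + 31·R3.
R2 ← R2 + 80/3·R3.
Reading off the reduced rows gives x = 1/3, y = -6/5, z = -2.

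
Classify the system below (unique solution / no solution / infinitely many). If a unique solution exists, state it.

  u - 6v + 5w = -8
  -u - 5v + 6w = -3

infinitely many solutions

Row-reduce:
R2 ← R2 + 1·R1.
R2 ← R2 / (-11).
R1 ← R1 + 6·R2.
Rank is 2 with 3 unknowns, leaving w free.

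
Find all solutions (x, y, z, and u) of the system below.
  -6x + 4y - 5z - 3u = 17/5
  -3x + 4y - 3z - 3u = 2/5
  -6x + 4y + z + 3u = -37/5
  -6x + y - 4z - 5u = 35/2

x = -5/3, y = -5/2, z = 1, u = -14/5

Row-reduce the augmented matrix:
R1 ← R1 / (-6).
R2 ← R2 + 3·R1.
R3 ← R3 + 6·R1.
R4 ← R4 + 6·R1.
R2 ← R2 / (2).
R1 ← R1 + 2/3·R2.
R4 ← R4 + 3·R2.
R3 ← R3 / (6).
R1 ← R1 − 2/3·R3.
R2 ← R2 + 1/4·R3.
R4 ← R4 − 1/4·R3.
R4 ← R4 / (-9/2).
R1 ← R1 + 2/3·R4.
R2 ← R2 + 1/2·R4.
R3 ← R3 − 1·R4.
Reading off the reduced rows gives x = -5/3, y = -5/2, z = 1, u = -14/5.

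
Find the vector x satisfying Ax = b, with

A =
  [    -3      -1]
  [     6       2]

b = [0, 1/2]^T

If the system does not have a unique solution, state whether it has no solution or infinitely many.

no solution

Row-reduce:
R1 ← R1 / (-3).
R2 ← R2 − 6·R1.
Row 2 reduces to 0 = 1/2, a contradiction. The system is inconsistent.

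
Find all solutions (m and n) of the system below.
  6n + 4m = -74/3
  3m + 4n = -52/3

Row-reduce the augmented matrix:
R1 ← R1 / (4).
R2 ← R2 − 3·R1.
R2 ← R2 / (-1/2).
R1 ← R1 − 3/2·R2.
Reading off the reduced rows gives m = -8/3, n = -7/3.

m = -8/3, n = -7/3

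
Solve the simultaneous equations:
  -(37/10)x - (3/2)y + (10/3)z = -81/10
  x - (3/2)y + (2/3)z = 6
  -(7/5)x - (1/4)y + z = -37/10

Row-reduce:
R1 ← R1 / (-37/10).
R2 ← R2 − 1·R1.
R3 ← R3 + 7/5·R1.
R2 ← R2 / (-141/74).
R1 ← R1 − 15/37·R2.
R3 ← R3 − 47/148·R2.
Rank is 2 with 3 unknowns, leaving z free.

infinitely many solutions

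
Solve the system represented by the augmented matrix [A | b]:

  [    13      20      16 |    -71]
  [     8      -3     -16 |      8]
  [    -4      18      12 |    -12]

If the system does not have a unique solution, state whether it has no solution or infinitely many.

Row-reduce the augmented matrix:
R1 ← R1 / (13).
R2 ← R2 − 8·R1.
R3 ← R3 + 4·R1.
R2 ← R2 / (-199/13).
R1 ← R1 − 20/13·R2.
R3 ← R3 − 314/13·R2.
R3 ← R3 / (-4748/199).
R1 ← R1 + 272/199·R3.
R2 ← R2 − 336/199·R3.
Reading off the reduced rows gives x_1 = -3, x_2 = 0, x_3 = -2.

x_1 = -3, x_2 = 0, x_3 = -2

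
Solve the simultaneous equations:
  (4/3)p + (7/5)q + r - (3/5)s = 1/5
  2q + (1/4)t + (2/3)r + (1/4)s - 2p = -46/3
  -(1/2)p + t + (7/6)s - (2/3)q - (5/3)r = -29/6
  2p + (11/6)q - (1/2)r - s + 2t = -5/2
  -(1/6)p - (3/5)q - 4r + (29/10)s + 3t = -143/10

Row-reduce:
R1 ← R1 / (4/3).
R2 ← R2 + 2·R1.
R3 ← R3 + 1/2·R1.
R4 ← R4 − 2·R1.
R5 ← R5 + 1/6·R1.
R2 ← R2 / (41/10).
R1 ← R1 − 21/20·R2.
R3 ← R3 + 17/120·R2.
R4 ← R4 + 4/15·R2.
R5 ← R5 + 17/40·R2.
R3 ← R3 / (-449/369).
R1 ← R1 − 8/41·R3.
R2 ← R2 − 65/123·R3.
R4 ← R4 + 686/369·R3.
R5 ← R5 + 449/123·R3.
R4 ← R4 / (-16667/10776).
R1 ← R1 + 489/3592·R4.
R2 ← R2 − 1729/7184·R4.
R3 ← R3 + 5427/7184·R4.
Rank is 4 with 5 unknowns, leaving t free.

infinitely many solutions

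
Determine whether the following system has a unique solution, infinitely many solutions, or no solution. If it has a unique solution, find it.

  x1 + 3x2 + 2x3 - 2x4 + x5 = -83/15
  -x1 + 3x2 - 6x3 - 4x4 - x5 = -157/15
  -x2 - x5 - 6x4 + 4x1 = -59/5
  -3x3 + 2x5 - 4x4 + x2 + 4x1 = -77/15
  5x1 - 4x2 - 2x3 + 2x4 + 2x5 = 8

x1 = -6/5, x2 = -5/3, x3 = 0, x4 = 1, x5 = 8/3

Row-reduce the augmented matrix:
R2 ← R2 + 1·R1.
R3 ← R3 − 4·R1.
R4 ← R4 − 4·R1.
R5 ← R5 − 5·R1.
R2 ← R2 / (6).
R1 ← R1 − 3·R2.
R3 ← R3 + 13·R2.
R4 ← R4 + 11·R2.
R5 ← R5 + 19·R2.
R3 ← R3 / (-50/3).
R1 ← R1 − 4·R3.
R2 ← R2 + 2/3·R3.
R4 ← R4 + 55/3·R3.
R5 ← R5 + 74/3·R3.
R4 ← R4 / (51/10).
R1 ← R1 + 41/25·R4.
R2 ← R2 + 14/25·R4.
R3 ← R3 − 33/50·R4.
R5 ← R5 − 232/25·R4.
R5 ← R5 / (-502/255).
R1 ← R1 − 236/255·R5.
R2 ← R2 − 149/255·R5.
R3 ← R3 + 13/85·R5.
R4 ← R4 − 35/51·R5.
Reading off the reduced rows gives x1 = -6/5, x2 = -5/3, x3 = 0, x4 = 1, x5 = 8/3.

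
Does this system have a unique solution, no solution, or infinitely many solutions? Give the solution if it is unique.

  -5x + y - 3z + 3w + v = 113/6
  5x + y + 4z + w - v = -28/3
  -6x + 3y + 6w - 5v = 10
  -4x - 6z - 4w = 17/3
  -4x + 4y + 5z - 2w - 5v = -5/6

x = -5/3, y = 3, z = -1/2, w = 1, v = 3

Row-reduce the augmented matrix:
R1 ← R1 / (-5).
R2 ← R2 − 5·R1.
R3 ← R3 + 6·R1.
R4 ← R4 + 4·R1.
R5 ← R5 + 4·R1.
R2 ← R2 / (2).
R1 ← R1 + 1/5·R2.
R3 ← R3 − 9/5·R2.
R4 ← R4 + 4/5·R2.
R5 ← R5 − 16/5·R2.
R3 ← R3 / (27/10).
R1 ← R1 − 7/10·R3.
R2 ← R2 − 1/2·R3.
R4 ← R4 + 16/5·R3.
R5 ← R5 − 29/5·R3.
R4 ← R4 / (-56/9).
R1 ← R1 − 1/9·R4.
R2 ← R2 − 20/9·R4.
R3 ← R3 + 4/9·R4.
R5 ← R5 + 74/9·R4.
R5 ← R5 / (128/7).
R1 ← R1 − 53/42·R5.
R2 ← R2 + 37/21·R5.
R3 ← R3 + 12/7·R5.
R4 ← R4 − 55/42·R5.
Reading off the reduced rows gives x = -5/3, y = 3, z = -1/2, w = 1, v = 3.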